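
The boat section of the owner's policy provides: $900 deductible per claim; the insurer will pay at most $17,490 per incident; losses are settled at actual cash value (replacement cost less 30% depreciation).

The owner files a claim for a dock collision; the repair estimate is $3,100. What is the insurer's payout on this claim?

$1,270

At 30% depreciation, ACV = $3,100 − $930 = $2,170.
After the deductible, $2,170 − $900 = $1,270 remains.
$1,270 is within the $17,490 limit, so the insurer pays $1,270.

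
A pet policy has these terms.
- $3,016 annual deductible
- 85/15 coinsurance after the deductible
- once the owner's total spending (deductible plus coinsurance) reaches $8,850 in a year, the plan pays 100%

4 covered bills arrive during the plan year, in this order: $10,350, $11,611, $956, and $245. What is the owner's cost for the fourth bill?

$36.75

#1 ($10,350): deductible takes $3,016, $7,334 remains; coinsurance $7,334 × 15% = $1,100.10. Owner owes $4,116.10 (running OOP $4,116.10).
#2 ($11,611): deductible met; 15% of $11,611 = $1,741.65. Owner pays $1,741.65; OOP now $5,857.75.
#3 ($956): deductible met; 15% of $956 = $143.40. Owner pays $143.40; OOP now $6,001.15.
#4 ($245): deductible met; 15% of $245 = $36.75. Cost to owner: $36.75. OOP to date $6,037.90.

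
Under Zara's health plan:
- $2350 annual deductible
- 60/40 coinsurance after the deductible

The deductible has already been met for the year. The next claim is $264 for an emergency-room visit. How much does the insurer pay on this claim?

$158.40

With the deductible met, the entire $264 is subject to coinsurance.
Patient's 40% share of $264 is $105.60.
The insurer covers the remainder: $264 − $105.60 = $158.40.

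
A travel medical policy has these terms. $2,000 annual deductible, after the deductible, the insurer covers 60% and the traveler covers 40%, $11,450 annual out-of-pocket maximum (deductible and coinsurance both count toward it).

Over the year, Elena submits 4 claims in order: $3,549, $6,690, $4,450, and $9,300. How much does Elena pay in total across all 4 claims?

#1 ($3,549): $2,000 to deductible, leaving $1,549; traveler's 40% is $619.60. Traveler owes $2,619.60 (running OOP $2,619.60).
#2 ($6,690): deductible met; 40% of $6,690 = $2,676. Cost to traveler: $2,676. OOP to date $5,295.60.
#3 ($4,450): deductible already satisfied, so traveler's share is 40% × $4,450 = $1,780. Cost to traveler: $1,780. OOP to date $7,075.60.
#4 ($9,300): deductible met; 40% of $9,300 = $3,720. Traveler owes $3,720 (running OOP $10,795.60).
Summing the traveler's payments: $2,619.60 + $2,676 + $1,780 + $3,720 = $10,795.60.

$10,795.60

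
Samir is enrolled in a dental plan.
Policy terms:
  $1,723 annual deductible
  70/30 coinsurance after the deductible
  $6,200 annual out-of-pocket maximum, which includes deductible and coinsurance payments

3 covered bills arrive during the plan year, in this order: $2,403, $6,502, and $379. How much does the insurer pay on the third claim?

Bill 1, $2,403: $1,723 to deductible, leaving $680; 30% of $680 = $204. Cost to patient: $1,927. OOP to date $1,927. Plan pays $2,403 − $1,927 = $476.
Bill 2, $6,502: 30% coinsurance on $6,502 = $1,950.60. Cost to patient: $1,950.60. OOP to date $3,877.60. Insurer: $6,502 − $1,950.60 = $4,551.40.
Bill 3, $379: deductible already satisfied, so patient's share is 30% × $379 = $113.70. Patient pays $113.70; OOP now $3,991.30. Insurer: $379 − $113.70 = $265.30.

$265.30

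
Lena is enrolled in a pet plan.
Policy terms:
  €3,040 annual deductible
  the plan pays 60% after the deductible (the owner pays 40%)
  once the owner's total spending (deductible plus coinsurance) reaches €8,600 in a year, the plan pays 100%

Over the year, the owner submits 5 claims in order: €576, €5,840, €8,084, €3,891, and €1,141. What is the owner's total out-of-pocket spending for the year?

€8,600

Bill 1, €576: all of it applies to the deductible. Cost to owner: €576. OOP to date €576.
Bill 2, €5,840: deductible takes €2,464, €3,376 remains; 40% of €3,376 = €1,350.40. Cost to owner: €3,814.40. OOP to date €4,390.40.
Bill 3, €8,084: 40% coinsurance on €8,084 = €3,233.60. Owner owes €3,233.60 (running OOP €7,624).
Bill 4, €3,891: deductible already satisfied, so owner's share is 40% × €3,891 = €1,556.40. That would push OOP to €9,180.40, over the €8,600 cap, so owner pays €8,600 − €7,624 = €976.
Bill 5, €1,141: deductible met; 40% of €1,141 = €456.40. Adding that to €8,600 gives €9,056.40, past the €8,600 cap; owner pays only €8,600 − €8,600 = €0.
Total paid by the owner: €576 + €3,814.40 + €3,233.60 + €976 + €0 = €8,600.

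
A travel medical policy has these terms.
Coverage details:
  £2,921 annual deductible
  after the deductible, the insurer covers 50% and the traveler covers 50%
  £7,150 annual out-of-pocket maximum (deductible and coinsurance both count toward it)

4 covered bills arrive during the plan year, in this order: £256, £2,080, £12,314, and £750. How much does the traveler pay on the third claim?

Claim 1 — £256: entire amount goes to the deductible. Traveler pays £256; OOP now £256.
Claim 2 — £2,080: all of it applies to the deductible. Cost to traveler: £2,080. OOP to date £2,336.
Claim 3 — £12,314: deductible takes £585, £11,729 remains; traveler's 50% is £5,864.50. Together that's £585 + £5,864.50 = £6,449.50. That would push OOP to £8,785.50, over the £7,150 cap, so traveler pays £7,150 − £2,336 = £4,814.

£4,814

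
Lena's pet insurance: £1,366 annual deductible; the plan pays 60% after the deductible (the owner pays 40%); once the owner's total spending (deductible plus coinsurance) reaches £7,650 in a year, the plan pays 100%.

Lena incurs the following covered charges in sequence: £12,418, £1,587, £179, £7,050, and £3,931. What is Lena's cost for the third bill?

Bill 1, £12,418: £1,366 to deductible, leaving £11,052; coinsurance £11,052 × 40% = £4,420.80. Owner pays £5,786.80; OOP now £5,786.80.
Bill 2, £1,587: deductible met; 40% of £1,587 = £634.80. Cost to owner: £634.80. OOP to date £6,421.60.
Bill 3, £179: deductible already satisfied, so owner's share is 40% × £179 = £71.60. Owner pays £71.60; OOP now £6,493.20.

£71.60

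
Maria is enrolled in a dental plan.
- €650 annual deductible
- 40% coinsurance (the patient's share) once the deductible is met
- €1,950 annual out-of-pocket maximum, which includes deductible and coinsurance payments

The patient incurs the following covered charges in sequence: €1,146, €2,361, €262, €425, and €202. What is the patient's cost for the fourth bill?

Claim 1 (€1,146): deductible takes €650, €496 remains; patient's 40% is €198.40. Cost to patient: €848.40. OOP to date €848.40.
Claim 2 (€2,361): deductible met; 40% of €2,361 = €944.40. Patient owes €944.40 (running OOP €1,792.80).
Claim 3 (€262): deductible already satisfied, so patient's share is 40% × €262 = €104.80. Patient owes €104.80 (running OOP €1,897.60).
Claim 4 (€425): 40% coinsurance on €425 = €170. OOP would hit €2,067.60 > €1,950, so the cap limits the patient to €1,950 − €1,897.60 = €52.40.

€52.40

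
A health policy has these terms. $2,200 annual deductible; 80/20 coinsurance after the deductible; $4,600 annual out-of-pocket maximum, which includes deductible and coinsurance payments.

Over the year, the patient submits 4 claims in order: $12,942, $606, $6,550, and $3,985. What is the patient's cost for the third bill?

Claim 1 — $12,942: $2,200 finishes the deductible; $10,742 goes to coinsurance; coinsurance $10,742 × 20% = $2,148.40. Cost to patient: $4,348.40. OOP to date $4,348.40.
Claim 2 — $606: deductible met; 20% of $606 = $121.20. Patient pays $121.20; OOP now $4,469.60.
Claim 3 — $6,550: deductible already satisfied, so patient's share is 20% × $6,550 = $1,310. Adding that to $4,469.60 gives $5,779.60, past the $4,600 cap; patient pays only $4,600 − $4,469.60 = $130.40.

$130.40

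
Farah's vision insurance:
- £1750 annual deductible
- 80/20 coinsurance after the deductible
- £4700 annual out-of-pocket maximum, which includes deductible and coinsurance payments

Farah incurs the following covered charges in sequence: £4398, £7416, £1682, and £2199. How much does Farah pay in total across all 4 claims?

£4539

Bill 1, £4398: £1750 finishes the deductible; £2648 goes to coinsurance; member's 20% is £529.60. Cost to member: £2279.60. OOP to date £2279.60.
Bill 2, £7416: 20% coinsurance on £7416 = £1483.20. Member pays £1483.20; OOP now £3762.80.
Bill 3, £1682: 20% coinsurance on £1682 = £336.40. Cost to member: £336.40. OOP to date £4099.20.
Bill 4, £2199: 20% coinsurance on £2199 = £439.80. Member pays £439.80; OOP now £4539.
Total paid by the member: £2279.60 + £1483.20 + £336.40 + £439.80 = £4539.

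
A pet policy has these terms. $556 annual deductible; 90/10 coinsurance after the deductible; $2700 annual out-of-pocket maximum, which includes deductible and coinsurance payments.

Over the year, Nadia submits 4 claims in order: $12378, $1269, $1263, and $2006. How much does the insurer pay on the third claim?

$1136.70

Claim 1 ($12378): $556 to deductible, leaving $11822; coinsurance $11822 × 10% = $1182.20. Cost to owner: $1738.20. OOP to date $1738.20. Plan pays $12378 − $1738.20 = $10639.80.
Claim 2 ($1269): deductible met; 10% of $1269 = $126.90. Owner owes $126.90 (running OOP $1865.10). Insurer: $1269 − $126.90 = $1142.10.
Claim 3 ($1263): deductible already satisfied, so owner's share is 10% × $1263 = $126.30. Owner owes $126.30 (running OOP $1991.40). Plan pays $1263 − $126.30 = $1136.70.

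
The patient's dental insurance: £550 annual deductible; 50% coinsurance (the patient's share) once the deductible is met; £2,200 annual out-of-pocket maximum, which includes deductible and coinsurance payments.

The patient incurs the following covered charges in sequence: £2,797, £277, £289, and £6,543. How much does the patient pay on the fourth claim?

Claim 1 — £2,797: £550 finishes the deductible; £2,247 goes to coinsurance; coinsurance £2,247 × 50% = £1,123.50. Cost to patient: £1,673.50. OOP to date £1,673.50.
Claim 2 — £277: deductible met; 50% of £277 = £138.50. Cost to patient: £138.50. OOP to date £1,812.
Claim 3 — £289: deductible met; 50% of £289 = £144.50. Cost to patient: £144.50. OOP to date £1,956.50.
Claim 4 — £6,543: deductible met; 50% of £6,543 = £3,271.50. OOP would hit £5,228 > £2,200, so the cap limits the patient to £2,200 − £1,956.50 = £243.50.

£243.50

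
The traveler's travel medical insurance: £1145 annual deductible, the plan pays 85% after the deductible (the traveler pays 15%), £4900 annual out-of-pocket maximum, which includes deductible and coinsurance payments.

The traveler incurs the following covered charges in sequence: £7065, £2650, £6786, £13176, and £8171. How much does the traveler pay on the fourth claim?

Bill 1, £7065: deductible takes £1145, £5920 remains; 15% of £5920 = £888. Traveler owes £2033 (running OOP £2033).
Bill 2, £2650: deductible met; 15% of £2650 = £397.50. Traveler pays £397.50; OOP now £2430.50.
Bill 3, £6786: deductible already satisfied, so traveler's share is 15% × £6786 = £1017.90. Traveler owes £1017.90 (running OOP £3448.40).
Bill 4, £13176: deductible already satisfied, so traveler's share is 15% × £13176 = £1976.40. That would push OOP to £5424.80, over the £4900 cap, so traveler pays £4900 − £3448.40 = £1451.60.

£1451.60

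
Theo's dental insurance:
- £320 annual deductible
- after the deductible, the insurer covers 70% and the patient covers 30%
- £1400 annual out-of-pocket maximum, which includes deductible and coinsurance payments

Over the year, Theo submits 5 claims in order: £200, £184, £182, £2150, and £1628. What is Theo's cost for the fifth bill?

£361.20

Bill 1, £200: entire amount goes to the deductible. Patient owes £200 (running OOP £200).
Bill 2, £184: £120 finishes the deductible; £64 goes to coinsurance; patient's 30% is £19.20. Patient pays £139.20; OOP now £339.20.
Bill 3, £182: deductible met; 30% of £182 = £54.60. Cost to patient: £54.60. OOP to date £393.80.
Bill 4, £2150: deductible already satisfied, so patient's share is 30% × £2150 = £645. Patient owes £645 (running OOP £1038.80).
Bill 5, £1628: deductible met; 30% of £1628 = £488.40. Adding that to £1038.80 gives £1527.20, past the £1400 cap; patient pays only £1400 − £1038.80 = £361.20.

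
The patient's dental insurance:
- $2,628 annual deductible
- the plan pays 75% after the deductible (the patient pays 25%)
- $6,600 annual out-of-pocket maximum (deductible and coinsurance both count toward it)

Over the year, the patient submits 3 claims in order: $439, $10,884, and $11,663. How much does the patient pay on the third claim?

$1,798.25

Claim 1 ($439): entire amount goes to the deductible. Patient pays $439; OOP now $439.
Claim 2 ($10,884): deductible takes $2,189, $8,695 remains; patient's 25% is $2,173.75. Patient owes $4,362.75 (running OOP $4,801.75).
Claim 3 ($11,663): 25% coinsurance on $11,663 = $2,915.75. Adding that to $4,801.75 gives $7,717.50, past the $6,600 cap; patient pays only $6,600 − $4,801.75 = $1,798.25.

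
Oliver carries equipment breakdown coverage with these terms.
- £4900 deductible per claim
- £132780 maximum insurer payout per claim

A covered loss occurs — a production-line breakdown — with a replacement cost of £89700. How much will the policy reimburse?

£84800

Less the £4900 deductible: £89700 − £4900 = £84800.
£84800 ≤ £132780, so the limit doesn't bind; insurer pays £84800.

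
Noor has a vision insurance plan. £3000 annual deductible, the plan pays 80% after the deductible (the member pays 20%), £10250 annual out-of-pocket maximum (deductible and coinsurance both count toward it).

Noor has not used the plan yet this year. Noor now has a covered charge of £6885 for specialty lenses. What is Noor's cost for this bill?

£3777

The full £3000 deductible is still open; £3000 of this bill applies to it.
That leaves £6885 − £3000 = £3885 for coinsurance.
20% of £3885 = £777 falls to the member.
So the member owes £3000 + £777 = £3777 before any cap.
Year-to-date out-of-pocket becomes £0 + £3777 = £3777, still under the £10250 maximum, so no cap applies.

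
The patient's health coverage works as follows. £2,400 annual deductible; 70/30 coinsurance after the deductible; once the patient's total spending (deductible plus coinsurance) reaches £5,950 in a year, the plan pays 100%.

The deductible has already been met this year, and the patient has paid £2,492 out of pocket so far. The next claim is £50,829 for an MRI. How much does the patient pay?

The deductible is already satisfied, so the full bill goes to coinsurance.
Patient's 30% share of £50,829 is £15,248.70.
That would bring total out-of-pocket to £17,740.70, past the £5,950 cap. The patient is capped at £5,950 − £2,492 = £3,458 on this claim.

£3,458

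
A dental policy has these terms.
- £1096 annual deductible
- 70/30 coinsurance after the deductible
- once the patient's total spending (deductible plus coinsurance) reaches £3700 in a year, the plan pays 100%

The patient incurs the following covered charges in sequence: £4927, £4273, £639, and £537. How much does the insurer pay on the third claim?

£466.20

Bill 1, £4927: £1096 finishes the deductible; £3831 goes to coinsurance; coinsurance £3831 × 30% = £1149.30. Cost to patient: £2245.30. OOP to date £2245.30. Insurer: £4927 − £2245.30 = £2681.70.
Bill 2, £4273: deductible met; 30% of £4273 = £1281.90. Cost to patient: £1281.90. OOP to date £3527.20. Plan pays £4273 − £1281.90 = £2991.10.
Bill 3, £639: deductible met; 30% of £639 = £191.70. Adding that to £3527.20 gives £3718.90, past the £3700 cap; patient pays only £3700 − £3527.20 = £172.80. Insurer: £639 − £172.80 = £466.20.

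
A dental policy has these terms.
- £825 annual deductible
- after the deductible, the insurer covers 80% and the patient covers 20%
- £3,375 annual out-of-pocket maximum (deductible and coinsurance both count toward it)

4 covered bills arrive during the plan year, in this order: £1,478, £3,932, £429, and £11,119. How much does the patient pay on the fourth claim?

£1,547.20

Claim 1 (£1,478): £825 finishes the deductible; £653 goes to coinsurance; patient's 20% is £130.60. Patient owes £955.60 (running OOP £955.60).
Claim 2 (£3,932): deductible already satisfied, so patient's share is 20% × £3,932 = £786.40. Patient pays £786.40; OOP now £1,742.
Claim 3 (£429): deductible met; 20% of £429 = £85.80. Patient pays £85.80; OOP now £1,827.80.
Claim 4 (£11,119): deductible already satisfied, so patient's share is 20% × £11,119 = £2,223.80. Adding that to £1,827.80 gives £4,051.60, past the £3,375 cap; patient pays only £3,375 − £1,827.80 = £1,547.20.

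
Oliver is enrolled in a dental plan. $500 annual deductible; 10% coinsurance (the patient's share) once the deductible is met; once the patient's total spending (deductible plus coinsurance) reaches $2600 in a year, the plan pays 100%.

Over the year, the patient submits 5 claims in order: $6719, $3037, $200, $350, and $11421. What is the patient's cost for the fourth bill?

$35

Claim 1 ($6719): $500 finishes the deductible; $6219 goes to coinsurance; coinsurance $6219 × 10% = $621.90. Cost to patient: $1121.90. OOP to date $1121.90.
Claim 2 ($3037): deductible already satisfied, so patient's share is 10% × $3037 = $303.70. Cost to patient: $303.70. OOP to date $1425.60.
Claim 3 ($200): 10% coinsurance on $200 = $20. Cost to patient: $20. OOP to date $1445.60.
Claim 4 ($350): 10% coinsurance on $350 = $35. Cost to patient: $35. OOP to date $1480.60.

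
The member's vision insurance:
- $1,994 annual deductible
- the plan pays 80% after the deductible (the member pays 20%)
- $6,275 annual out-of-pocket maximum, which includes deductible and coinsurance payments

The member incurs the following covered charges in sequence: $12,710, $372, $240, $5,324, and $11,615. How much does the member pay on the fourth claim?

Claim 1 ($12,710): deductible takes $1,994, $10,716 remains; member's 20% is $2,143.20. Member pays $4,137.20; OOP now $4,137.20.
Claim 2 ($372): deductible already satisfied, so member's share is 20% × $372 = $74.40. Member pays $74.40; OOP now $4,211.60.
Claim 3 ($240): deductible already satisfied, so member's share is 20% × $240 = $48. Member pays $48; OOP now $4,259.60.
Claim 4 ($5,324): 20% coinsurance on $5,324 = $1,064.80. Member pays $1,064.80; OOP now $5,324.40.

$1,064.80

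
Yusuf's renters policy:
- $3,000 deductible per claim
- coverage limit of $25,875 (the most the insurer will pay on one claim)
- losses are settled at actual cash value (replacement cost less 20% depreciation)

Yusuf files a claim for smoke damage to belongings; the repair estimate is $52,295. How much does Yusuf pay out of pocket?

At 20% depreciation, ACV = $52,295 − $10,459 = $41,836.
Less the $3,000 deductible: $41,836 − $3,000 = $38,836.
Since $38,836 > $25,875, the payout is capped at $25,875.
Tenant's share is the uncovered remainder: $52,295 − $25,875 = $26,420.

$26,420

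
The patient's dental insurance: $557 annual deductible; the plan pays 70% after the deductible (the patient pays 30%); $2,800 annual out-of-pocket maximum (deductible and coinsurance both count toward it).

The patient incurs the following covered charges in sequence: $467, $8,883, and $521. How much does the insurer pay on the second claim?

Claim 1 ($467): entire amount goes to the deductible. Patient pays $467; OOP now $467. Insurer: $467 − $467 = $0.
Claim 2 ($8,883): deductible takes $90, $8,793 remains; coinsurance $8,793 × 30% = $2,637.90. Deductible plus coinsurance: $90 + $2,637.90 = $2,727.90. OOP would hit $3,194.90 > $2,800, so the cap limits the patient to $2,800 − $467 = $2,333. Insurer: $8,883 − $2,333 = $6,550.

$6,550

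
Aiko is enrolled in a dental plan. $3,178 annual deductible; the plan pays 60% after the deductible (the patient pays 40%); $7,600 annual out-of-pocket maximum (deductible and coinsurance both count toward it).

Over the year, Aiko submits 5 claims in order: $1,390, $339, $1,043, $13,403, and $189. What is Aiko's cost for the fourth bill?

Claim 1 — $1,390: fully absorbed by the deductible. Cost to patient: $1,390. OOP to date $1,390.
Claim 2 — $339: all of it applies to the deductible. Patient owes $339 (running OOP $1,729).
Claim 3 — $1,043: entire amount goes to the deductible. Patient pays $1,043; OOP now $2,772.
Claim 4 — $13,403: deductible takes $406, $12,997 remains; 40% of $12,997 = $5,198.80. Together that's $406 + $5,198.80 = $5,604.80. OOP would hit $8,376.80 > $7,600, so the cap limits the patient to $7,600 − $2,772 = $4,828.

$4,828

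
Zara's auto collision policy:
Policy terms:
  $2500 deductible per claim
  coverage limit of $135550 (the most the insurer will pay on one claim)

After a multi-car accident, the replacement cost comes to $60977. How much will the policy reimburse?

$58477

Subtract the deductible: $60977 − $2500 = $58477.
$58477 ≤ $135550, so the limit doesn't bind; insurer pays $58477.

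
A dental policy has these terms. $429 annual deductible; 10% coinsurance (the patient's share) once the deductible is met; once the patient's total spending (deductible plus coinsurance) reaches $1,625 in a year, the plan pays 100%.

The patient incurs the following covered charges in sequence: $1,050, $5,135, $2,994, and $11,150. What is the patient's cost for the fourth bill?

$321

Bill 1, $1,050: $429 to deductible, leaving $621; 10% of $621 = $62.10. Cost to patient: $491.10. OOP to date $491.10.
Bill 2, $5,135: deductible met; 10% of $5,135 = $513.50. Patient owes $513.50 (running OOP $1,004.60).
Bill 3, $2,994: deductible met; 10% of $2,994 = $299.40. Patient owes $299.40 (running OOP $1,304).
Bill 4, $11,150: 10% coinsurance on $11,150 = $1,115. That would push OOP to $2,419, over the $1,625 cap, so patient pays $1,625 − $1,304 = $321.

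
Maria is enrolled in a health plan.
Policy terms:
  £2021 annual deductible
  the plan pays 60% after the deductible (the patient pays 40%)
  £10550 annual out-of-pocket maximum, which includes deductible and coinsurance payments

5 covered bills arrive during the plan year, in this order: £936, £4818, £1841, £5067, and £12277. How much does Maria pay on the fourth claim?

Claim 1 — £936: all of it applies to the deductible. Patient pays £936; OOP now £936.
Claim 2 — £4818: £1085 finishes the deductible; £3733 goes to coinsurance; coinsurance £3733 × 40% = £1493.20. Cost to patient: £2578.20. OOP to date £3514.20.
Claim 3 — £1841: deductible met; 40% of £1841 = £736.40. Patient owes £736.40 (running OOP £4250.60).
Claim 4 — £5067: 40% coinsurance on £5067 = £2026.80. Patient pays £2026.80; OOP now £6277.40.

£2026.80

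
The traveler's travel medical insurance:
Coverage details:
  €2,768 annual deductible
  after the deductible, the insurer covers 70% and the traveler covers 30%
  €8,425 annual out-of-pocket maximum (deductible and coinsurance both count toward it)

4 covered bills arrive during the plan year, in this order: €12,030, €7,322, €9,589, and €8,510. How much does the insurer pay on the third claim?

#1 (€12,030): deductible takes €2,768, €9,262 remains; coinsurance €9,262 × 30% = €2,778.60. Cost to traveler: €5,546.60. OOP to date €5,546.60. Plan pays €12,030 − €5,546.60 = €6,483.40.
#2 (€7,322): 30% coinsurance on €7,322 = €2,196.60. Cost to traveler: €2,196.60. OOP to date €7,743.20. Plan pays €7,322 − €2,196.60 = €5,125.40.
#3 (€9,589): deductible met; 30% of €9,589 = €2,876.70. That would push OOP to €10,619.90, over the €8,425 cap, so traveler pays €8,425 − €7,743.20 = €681.80. Plan pays €9,589 − €681.80 = €8,907.20.

€8,907.20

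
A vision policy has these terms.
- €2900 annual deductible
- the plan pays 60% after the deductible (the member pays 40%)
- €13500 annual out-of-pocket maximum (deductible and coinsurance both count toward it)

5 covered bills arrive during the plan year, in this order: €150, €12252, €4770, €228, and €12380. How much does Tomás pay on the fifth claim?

€4800

Claim 1 — €150: all of it applies to the deductible. Member pays €150; OOP now €150.
Claim 2 — €12252: €2750 to deductible, leaving €9502; member's 40% is €3800.80. Cost to member: €6550.80. OOP to date €6700.80.
Claim 3 — €4770: deductible met; 40% of €4770 = €1908. Member owes €1908 (running OOP €8608.80).
Claim 4 — €228: deductible met; 40% of €228 = €91.20. Cost to member: €91.20. OOP to date €8700.
Claim 5 — €12380: deductible met; 40% of €12380 = €4952. That would push OOP to €13652, over the €13500 cap, so member pays €13500 − €8700 = €4800.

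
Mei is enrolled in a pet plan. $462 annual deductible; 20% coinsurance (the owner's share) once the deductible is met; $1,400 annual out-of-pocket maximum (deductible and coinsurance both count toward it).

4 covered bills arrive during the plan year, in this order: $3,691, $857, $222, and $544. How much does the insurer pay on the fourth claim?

$467.60

Claim 1 — $3,691: $462 to deductible, leaving $3,229; coinsurance $3,229 × 20% = $645.80. Owner owes $1,107.80 (running OOP $1,107.80). Insurer: $3,691 − $1,107.80 = $2,583.20.
Claim 2 — $857: deductible met; 20% of $857 = $171.40. Owner pays $171.40; OOP now $1,279.20. Insurer: $857 − $171.40 = $685.60.
Claim 3 — $222: 20% coinsurance on $222 = $44.40. Cost to owner: $44.40. OOP to date $1,323.60. Insurer: $222 − $44.40 = $177.60.
Claim 4 — $544: 20% coinsurance on $544 = $108.80. That would push OOP to $1,432.40, over the $1,400 cap, so owner pays $1,400 − $1,323.60 = $76.40. Plan pays $544 − $76.40 = $467.60.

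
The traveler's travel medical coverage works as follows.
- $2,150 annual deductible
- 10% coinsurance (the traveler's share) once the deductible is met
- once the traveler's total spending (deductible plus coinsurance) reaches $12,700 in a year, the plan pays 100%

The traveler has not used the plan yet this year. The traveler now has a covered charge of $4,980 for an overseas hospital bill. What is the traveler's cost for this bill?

$2,433

Nothing has been paid toward the $2,150 deductible, so the first $2,150 of this charge is applied there.
The remaining $2,830 (= $4,980 − $2,150) moves to coinsurance.
Coinsurance: $2,830 × 10% = $283.
Traveler responsibility before any cap: $2,150 + $283 = $2,433.
Year-to-date out-of-pocket becomes $0 + $2,433 = $2,433, still under the $12,700 maximum, so no cap applies.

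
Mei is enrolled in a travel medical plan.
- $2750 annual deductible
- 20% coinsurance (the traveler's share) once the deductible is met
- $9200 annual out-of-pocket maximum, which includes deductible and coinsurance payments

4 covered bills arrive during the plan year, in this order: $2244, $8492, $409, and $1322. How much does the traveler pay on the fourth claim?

$264.40

#1 ($2244): fully absorbed by the deductible. Cost to traveler: $2244. OOP to date $2244.
#2 ($8492): deductible takes $506, $7986 remains; coinsurance $7986 × 20% = $1597.20. Traveler owes $2103.20 (running OOP $4347.20).
#3 ($409): deductible already satisfied, so traveler's share is 20% × $409 = $81.80. Traveler pays $81.80; OOP now $4429.
#4 ($1322): deductible already satisfied, so traveler's share is 20% × $1322 = $264.40. Traveler pays $264.40; OOP now $4693.40.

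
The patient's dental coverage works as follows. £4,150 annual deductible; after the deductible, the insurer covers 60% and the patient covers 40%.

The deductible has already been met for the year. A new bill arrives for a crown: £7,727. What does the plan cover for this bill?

With the deductible met, the entire £7,727 is subject to coinsurance.
40% of £7,727 = £3,090.80 falls to the patient.
The plan picks up £7,727 − £3,090.80 = £4,636.20.

£4,636.20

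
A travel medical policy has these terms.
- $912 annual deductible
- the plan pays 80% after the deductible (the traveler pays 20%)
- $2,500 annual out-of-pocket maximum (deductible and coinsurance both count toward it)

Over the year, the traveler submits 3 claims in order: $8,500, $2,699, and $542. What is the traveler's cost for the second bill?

$70.40

#1 ($8,500): $912 to deductible, leaving $7,588; traveler's 20% is $1,517.60. Traveler owes $2,429.60 (running OOP $2,429.60).
#2 ($2,699): deductible met; 20% of $2,699 = $539.80. Adding that to $2,429.60 gives $2,969.40, past the $2,500 cap; traveler pays only $2,500 − $2,429.60 = $70.40.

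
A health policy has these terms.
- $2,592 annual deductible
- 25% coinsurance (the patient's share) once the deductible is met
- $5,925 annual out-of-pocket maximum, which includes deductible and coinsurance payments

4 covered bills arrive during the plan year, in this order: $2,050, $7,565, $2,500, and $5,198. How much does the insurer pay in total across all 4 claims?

$11,388

Bill 1, $2,050: fully absorbed by the deductible. Patient owes $2,050 (running OOP $2,050). Plan pays $2,050 − $2,050 = $0.
Bill 2, $7,565: deductible takes $542, $7,023 remains; 25% of $7,023 = $1,755.75. Patient pays $2,297.75; OOP now $4,347.75. Insurer: $7,565 − $2,297.75 = $5,267.25.
Bill 3, $2,500: deductible already satisfied, so patient's share is 25% × $2,500 = $625. Patient pays $625; OOP now $4,972.75. Insurer: $2,500 − $625 = $1,875.
Bill 4, $5,198: 25% coinsurance on $5,198 = $1,299.50. OOP would hit $6,272.25 > $5,925, so the cap limits the patient to $5,925 − $4,972.75 = $952.25. Insurer: $5,198 − $952.25 = $4,245.75.
Insurer total = bills − patient's total = $17,313 − $5,925 = $11,388.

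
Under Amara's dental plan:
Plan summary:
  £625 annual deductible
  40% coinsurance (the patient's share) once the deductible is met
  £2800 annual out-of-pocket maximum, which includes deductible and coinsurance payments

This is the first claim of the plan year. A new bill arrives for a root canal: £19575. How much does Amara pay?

Nothing has been paid toward the £625 deductible, so the first £625 of this charge is applied there.
The remaining £18950 (= £19575 − £625) moves to coinsurance.
Coinsurance: £18950 × 40% = £7580.
Patient responsibility before any cap: £625 + £7580 = £8205.
Year-to-date out-of-pocket would reach £0 + £8205 = £8205, above the £2800 maximum, so the patient pays only £2800 − £0 = £2800.

£2800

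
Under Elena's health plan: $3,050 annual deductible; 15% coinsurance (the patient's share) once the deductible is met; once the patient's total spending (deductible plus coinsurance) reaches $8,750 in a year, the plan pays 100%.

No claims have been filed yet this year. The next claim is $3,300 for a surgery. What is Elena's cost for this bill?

The full $3,050 deductible is still open; $3,050 of this bill applies to it.
That leaves $3,300 − $3,050 = $250 for coinsurance.
15% of $250 = $37.50 falls to the patient.
Patient responsibility before any cap: $3,050 + $37.50 = $3,087.50.
Year-to-date out-of-pocket becomes $0 + $3,087.50 = $3,087.50, still under the $8,750 maximum, so no cap applies.

$3,087.50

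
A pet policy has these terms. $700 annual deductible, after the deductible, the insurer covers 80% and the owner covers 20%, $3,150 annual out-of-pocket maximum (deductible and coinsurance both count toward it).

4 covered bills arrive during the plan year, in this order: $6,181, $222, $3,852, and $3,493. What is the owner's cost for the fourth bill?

$539

#1 ($6,181): deductible takes $700, $5,481 remains; 20% of $5,481 = $1,096.20. Owner owes $1,796.20 (running OOP $1,796.20).
#2 ($222): deductible met; 20% of $222 = $44.40. Owner pays $44.40; OOP now $1,840.60.
#3 ($3,852): deductible met; 20% of $3,852 = $770.40. Cost to owner: $770.40. OOP to date $2,611.
#4 ($3,493): deductible already satisfied, so owner's share is 20% × $3,493 = $698.60. That would push OOP to $3,309.60, over the $3,150 cap, so owner pays $3,150 − $2,611 = $539.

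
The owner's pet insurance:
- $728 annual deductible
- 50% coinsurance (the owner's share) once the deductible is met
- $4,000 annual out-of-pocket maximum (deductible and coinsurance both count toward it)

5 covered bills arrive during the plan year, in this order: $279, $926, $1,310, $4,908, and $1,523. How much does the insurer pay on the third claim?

$655

Claim 1 — $279: fully absorbed by the deductible. Owner pays $279; OOP now $279. Insurer: $279 − $279 = $0.
Claim 2 — $926: $449 to deductible, leaving $477; coinsurance $477 × 50% = $238.50. Cost to owner: $687.50. OOP to date $966.50. Insurer: $926 − $687.50 = $238.50.
Claim 3 — $1,310: 50% coinsurance on $1,310 = $655. Owner pays $655; OOP now $1,621.50. Plan pays $1,310 − $655 = $655.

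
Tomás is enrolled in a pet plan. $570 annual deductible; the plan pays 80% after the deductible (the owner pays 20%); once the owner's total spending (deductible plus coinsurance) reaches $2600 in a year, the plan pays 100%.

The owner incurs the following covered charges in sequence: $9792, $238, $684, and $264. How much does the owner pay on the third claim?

$136.80

#1 ($9792): deductible takes $570, $9222 remains; owner's 20% is $1844.40. Owner owes $2414.40 (running OOP $2414.40).
#2 ($238): deductible met; 20% of $238 = $47.60. Cost to owner: $47.60. OOP to date $2462.
#3 ($684): deductible already satisfied, so owner's share is 20% × $684 = $136.80. Owner pays $136.80; OOP now $2598.80.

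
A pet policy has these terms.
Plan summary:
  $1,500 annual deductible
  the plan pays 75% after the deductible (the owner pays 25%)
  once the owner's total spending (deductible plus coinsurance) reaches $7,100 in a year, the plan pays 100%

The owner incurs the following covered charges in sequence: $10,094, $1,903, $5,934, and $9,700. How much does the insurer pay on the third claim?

$4,450.50

Claim 1 ($10,094): $1,500 to deductible, leaving $8,594; owner's 25% is $2,148.50. Owner pays $3,648.50; OOP now $3,648.50. Plan pays $10,094 − $3,648.50 = $6,445.50.
Claim 2 ($1,903): deductible met; 25% of $1,903 = $475.75. Owner pays $475.75; OOP now $4,124.25. Insurer: $1,903 − $475.75 = $1,427.25.
Claim 3 ($5,934): 25% coinsurance on $5,934 = $1,483.50. Owner owes $1,483.50 (running OOP $5,607.75). Insurer: $5,934 − $1,483.50 = $4,450.50.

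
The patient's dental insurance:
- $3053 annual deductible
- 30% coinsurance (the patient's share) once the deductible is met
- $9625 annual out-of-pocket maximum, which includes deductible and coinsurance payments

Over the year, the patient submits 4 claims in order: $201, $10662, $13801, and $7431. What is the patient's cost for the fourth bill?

$88.70

Claim 1 ($201): fully absorbed by the deductible. Patient pays $201; OOP now $201.
Claim 2 ($10662): $2852 to deductible, leaving $7810; patient's 30% is $2343. Patient pays $5195; OOP now $5396.
Claim 3 ($13801): deductible already satisfied, so patient's share is 30% × $13801 = $4140.30. Cost to patient: $4140.30. OOP to date $9536.30.
Claim 4 ($7431): 30% coinsurance on $7431 = $2229.30. Adding that to $9536.30 gives $11765.60, past the $9625 cap; patient pays only $9625 − $9536.30 = $88.70.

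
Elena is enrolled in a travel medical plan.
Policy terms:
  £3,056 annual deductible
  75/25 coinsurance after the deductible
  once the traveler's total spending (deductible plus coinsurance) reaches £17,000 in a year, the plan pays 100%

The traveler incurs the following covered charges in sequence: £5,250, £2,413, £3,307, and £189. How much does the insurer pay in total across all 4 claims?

£6,077.25

#1 (£5,250): £3,056 to deductible, leaving £2,194; traveler's 25% is £548.50. Traveler pays £3,604.50; OOP now £3,604.50. Insurer: £5,250 − £3,604.50 = £1,645.50.
#2 (£2,413): deductible met; 25% of £2,413 = £603.25. Traveler owes £603.25 (running OOP £4,207.75). Plan pays £2,413 − £603.25 = £1,809.75.
#3 (£3,307): 25% coinsurance on £3,307 = £826.75. Cost to traveler: £826.75. OOP to date £5,034.50. Insurer: £3,307 − £826.75 = £2,480.25.
#4 (£189): 25% coinsurance on £189 = £47.25. Traveler owes £47.25 (running OOP £5,081.75). Plan pays £189 − £47.25 = £141.75.
Insurer total = bills − traveler's total = £11,159 − £5,081.75 = £6,077.25.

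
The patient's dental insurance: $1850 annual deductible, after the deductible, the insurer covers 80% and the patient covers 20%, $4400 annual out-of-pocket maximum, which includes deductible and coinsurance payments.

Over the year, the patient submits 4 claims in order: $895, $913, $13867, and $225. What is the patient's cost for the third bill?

#1 ($895): entire amount goes to the deductible. Patient owes $895 (running OOP $895).
#2 ($913): fully absorbed by the deductible. Patient pays $913; OOP now $1808.
#3 ($13867): $42 finishes the deductible; $13825 goes to coinsurance; patient's 20% is $2765. Deductible plus coinsurance: $42 + $2765 = $2807. OOP would hit $4615 > $4400, so the cap limits the patient to $4400 − $1808 = $2592.

$2592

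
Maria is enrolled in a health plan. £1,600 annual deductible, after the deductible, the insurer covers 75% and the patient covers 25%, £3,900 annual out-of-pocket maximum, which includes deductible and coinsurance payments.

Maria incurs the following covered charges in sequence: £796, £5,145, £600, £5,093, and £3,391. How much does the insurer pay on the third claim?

Claim 1 (£796): entire amount goes to the deductible. Patient owes £796 (running OOP £796). Insurer: £796 − £796 = £0.
Claim 2 (£5,145): deductible takes £804, £4,341 remains; coinsurance £4,341 × 25% = £1,085.25. Patient owes £1,889.25 (running OOP £2,685.25). Plan pays £5,145 − £1,889.25 = £3,255.75.
Claim 3 (£600): deductible met; 25% of £600 = £150. Patient owes £150 (running OOP £2,835.25). Insurer: £600 − £150 = £450.

£450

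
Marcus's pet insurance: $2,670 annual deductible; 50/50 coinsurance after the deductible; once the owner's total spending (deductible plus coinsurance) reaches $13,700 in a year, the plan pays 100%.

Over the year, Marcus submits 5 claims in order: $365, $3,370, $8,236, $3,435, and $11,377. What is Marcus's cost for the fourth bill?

Claim 1 ($365): fully absorbed by the deductible. Cost to owner: $365. OOP to date $365.
Claim 2 ($3,370): $2,305 to deductible, leaving $1,065; owner's 50% is $532.50. Cost to owner: $2,837.50. OOP to date $3,202.50.
Claim 3 ($8,236): 50% coinsurance on $8,236 = $4,118. Owner pays $4,118; OOP now $7,320.50.
Claim 4 ($3,435): deductible already satisfied, so owner's share is 50% × $3,435 = $1,717.50. Owner pays $1,717.50; OOP now $9,038.

$1,717.50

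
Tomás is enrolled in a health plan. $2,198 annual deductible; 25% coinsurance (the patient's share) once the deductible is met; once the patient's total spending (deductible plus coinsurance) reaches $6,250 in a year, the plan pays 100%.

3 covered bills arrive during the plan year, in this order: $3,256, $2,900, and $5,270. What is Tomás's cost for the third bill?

$1,317.50

Claim 1 — $3,256: $2,198 finishes the deductible; $1,058 goes to coinsurance; 25% of $1,058 = $264.50. Cost to patient: $2,462.50. OOP to date $2,462.50.
Claim 2 — $2,900: deductible already satisfied, so patient's share is 25% × $2,900 = $725. Cost to patient: $725. OOP to date $3,187.50.
Claim 3 — $5,270: deductible met; 25% of $5,270 = $1,317.50. Cost to patient: $1,317.50. OOP to date $4,505.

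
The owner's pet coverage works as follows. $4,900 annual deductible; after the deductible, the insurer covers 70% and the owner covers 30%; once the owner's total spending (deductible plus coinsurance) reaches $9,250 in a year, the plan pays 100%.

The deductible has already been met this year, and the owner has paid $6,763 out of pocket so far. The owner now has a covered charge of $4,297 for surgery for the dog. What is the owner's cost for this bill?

$1,289.10

With the deductible met, the entire $4,297 is subject to coinsurance.
30% of $4,297 = $1,289.10 falls to the owner.
Total out-of-pocket so far would be $6,763 + $1,289.10 = $8,052.10, below the $9,250 cap — no reduction.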